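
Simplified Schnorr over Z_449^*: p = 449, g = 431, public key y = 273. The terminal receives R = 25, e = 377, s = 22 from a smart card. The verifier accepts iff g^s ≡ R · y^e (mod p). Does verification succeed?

fails

g^s mod p:
Squares mod 449: 431^1≡431, 431^2≡324, 431^4≡359, 431^8≡18, 431^16≡324
22 = 16 + 4 + 2, so 431^22 ≡ 324·359·324 ≡ 18 (mod 449)
R · y^e mod p:
Squares mod 449: 273^1≡273, 273^2≡444, 273^4≡25, 273^8≡176, 273^16≡444, 273^32≡25, 273^64≡176, 273^128≡444, 273^256≡25
377 = 256 + 64 + 32 + 16 + 8 + 1, so 273^377 ≡ 25·176·25·444·176·273 ≡ 125 (mod 449)
25·125 = 3125 ≡ 431 (mod 449)
18 ≠ 431; the check fails.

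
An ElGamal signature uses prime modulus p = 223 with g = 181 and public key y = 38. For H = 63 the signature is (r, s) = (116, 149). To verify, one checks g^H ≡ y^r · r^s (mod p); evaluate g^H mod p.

181^2 = 32761 ≡ 203
181^4 ≡ 203^2 = 41209 ≡ 177
181^8 ≡ 177^2 = 31329 ≡ 109
181^16 ≡ 109^2 = 11881 ≡ 62
181^32 ≡ 62^2 = 3844 ≡ 53
63 = 32 + 16 + 8 + 4 + 2 + 1, so 181^63 ≡ 53·62·109·177·203·181 ≡ 34 (mod 223)

34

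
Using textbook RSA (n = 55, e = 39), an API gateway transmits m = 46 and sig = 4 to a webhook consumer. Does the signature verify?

does not verify

sig^2 ≡ 4^2 = 16
sig^4 ≡ 16^2 = 256 ≡ 36
sig^8 ≡ 36^2 = 1296 ≡ 31
sig^16 ≡ 31^2 = 961 ≡ 26
sig^32 ≡ 26^2 = 676 ≡ 16
39 = 32 + 4 + 2 + 1, so sig^39 ≡ 16·36·16·4 ≡ 14 (mod 55)
14 ≠ 46, so verification fails.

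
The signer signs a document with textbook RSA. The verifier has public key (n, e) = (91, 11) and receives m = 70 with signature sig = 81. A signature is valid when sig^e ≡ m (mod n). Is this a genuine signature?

Squares mod 91: sig^1≡81, sig^2≡9, sig^4≡81, sig^8≡9
11 = 8 + 2 + 1, so sig^11 ≡ 9·9·81 ≡ 9 (mod 91)
9 ≠ 70, so verification fails.

forged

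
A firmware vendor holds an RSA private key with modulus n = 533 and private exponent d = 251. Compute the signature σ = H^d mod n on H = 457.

397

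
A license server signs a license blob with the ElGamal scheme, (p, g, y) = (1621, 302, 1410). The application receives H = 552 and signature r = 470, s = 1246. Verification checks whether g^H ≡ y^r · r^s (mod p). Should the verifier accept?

accept

Left side g^H mod p:
302^2 = 91204 ≡ 428
302^4 ≡ 428^2 = 183184 ≡ 11
302^8 ≡ 11^2 = 121
302^16 ≡ 121^2 = 14641 ≡ 52
302^32 ≡ 52^2 = 2704 ≡ 1083
302^64 ≡ 1083^2 = 1172889 ≡ 906
302^128 ≡ 906^2 = 820836 ≡ 610
302^256 ≡ 610^2 = 372100 ≡ 891
302^512 ≡ 891^2 = 793881 ≡ 1212
552 = 512 + 32 + 8, so 302^552 ≡ 1212·1083·121 ≡ 157 (mod 1621)
Right side y^r · r^s mod p:
1410^2 = 1988100 ≡ 754
1410^4 ≡ 754^2 = 568516 ≡ 1166
1410^8 ≡ 1166^2 = 1359556 ≡ 1158
1410^16 ≡ 1158^2 = 1340964 ≡ 397
1410^32 ≡ 397^2 = 157609 ≡ 372
1410^64 ≡ 372^2 = 138384 ≡ 599
1410^128 ≡ 599^2 = 358801 ≡ 560
1410^256 ≡ 560^2 = 313600 ≡ 747
470 = 256 + 128 + 64 + 16 + 4 + 2, so 1410^470 ≡ 747·560·599·397·1166·754 ≡ 49 (mod 1621)
470^2 = 220900 ≡ 444
470^4 ≡ 444^2 = 197136 ≡ 995
470^8 ≡ 995^2 = 990025 ≡ 1215
470^16 ≡ 1215^2 = 1476225 ≡ 1115
470^32 ≡ 1115^2 = 1243225 ≡ 1539
470^64 ≡ 1539^2 = 2368521 ≡ 240
470^128 ≡ 240^2 = 57600 ≡ 865
470^256 ≡ 865^2 = 748225 ≡ 944
470^512 ≡ 944^2 = 891136 ≡ 1207
470^1024 ≡ 1207^2 = 1456849 ≡ 1191
1246 = 1024 + 128 + 64 + 16 + 8 + 4 + 2, so 470^1246 ≡ 1191·865·240·1115·1215·995·444 ≡ 731 (mod 1621)
49·731 = 35819 ≡ 157 (mod 1621)
157 ≡ 157 (mod 1621), so the signature is genuine.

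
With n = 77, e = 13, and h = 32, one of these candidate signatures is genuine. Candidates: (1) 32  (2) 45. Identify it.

1

Candidate 1: 32^2 = 1024 ≡ 23; 32^4 ≡ 23^2 = 529 ≡ 67; 32^8 ≡ 67^2 = 4489 ≡ 23; 13 = 8 + 4 + 1, so 32^13 ≡ 23·67·32 ≡ 32 (mod 77)
  → matches h = 32
Candidate 2: 45^2 = 2025 ≡ 23; 45^4 ≡ 23^2 = 529 ≡ 67; 45^8 ≡ 67^2 = 4489 ≡ 23; 13 = 8 + 4 + 1, so 45^13 ≡ 23·67·45 ≡ 45 (mod 77)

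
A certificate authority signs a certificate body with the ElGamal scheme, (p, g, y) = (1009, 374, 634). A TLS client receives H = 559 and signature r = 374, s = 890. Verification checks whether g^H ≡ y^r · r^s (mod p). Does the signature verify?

does not verify

Left side g^H mod p:
374^2 = 139876 ≡ 634
374^4 ≡ 634^2 = 401956 ≡ 374
374^8 ≡ 374^2 = 139876 ≡ 634
374^16 ≡ 634^2 = 401956 ≡ 374
374^32 ≡ 374^2 = 139876 ≡ 634
374^64 ≡ 634^2 = 401956 ≡ 374
374^128 ≡ 374^2 = 139876 ≡ 634
374^256 ≡ 634^2 = 401956 ≡ 374
374^512 ≡ 374^2 = 139876 ≡ 634
559 = 512 + 32 + 8 + 4 + 2 + 1, so 374^559 ≡ 634·634·634·374·634·374 ≡ 374 (mod 1009)
Right side y^r · r^s mod p:
634^2 = 401956 ≡ 374
634^4 ≡ 374^2 = 139876 ≡ 634
634^8 ≡ 634^2 = 401956 ≡ 374
634^16 ≡ 374^2 = 139876 ≡ 634
634^32 ≡ 634^2 = 401956 ≡ 374
634^64 ≡ 374^2 = 139876 ≡ 634
634^128 ≡ 634^2 = 401956 ≡ 374
634^256 ≡ 374^2 = 139876 ≡ 634
374 = 256 + 64 + 32 + 16 + 4 + 2, so 634^374 ≡ 634·634·374·634·634·374 ≡ 374 (mod 1009)
374^2 = 139876 ≡ 634
374^4 ≡ 634^2 = 401956 ≡ 374
374^8 ≡ 374^2 = 139876 ≡ 634
374^16 ≡ 634^2 = 401956 ≡ 374
374^32 ≡ 374^2 = 139876 ≡ 634
374^64 ≡ 634^2 = 401956 ≡ 374
374^128 ≡ 374^2 = 139876 ≡ 634
374^256 ≡ 634^2 = 401956 ≡ 374
374^512 ≡ 374^2 = 139876 ≡ 634
890 = 512 + 256 + 64 + 32 + 16 + 8 + 2, so 374^890 ≡ 634·374·374·634·374·634·634 ≡ 634 (mod 1009)
374·634 = 237116 ≡ 1 (mod 1009)
374 ≠ 1, so verification fails.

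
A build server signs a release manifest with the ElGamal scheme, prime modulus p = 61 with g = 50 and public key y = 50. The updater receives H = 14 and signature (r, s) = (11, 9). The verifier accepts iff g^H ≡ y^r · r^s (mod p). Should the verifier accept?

accept

Left side g^H mod p:
50^2 = 2500 ≡ 60
50^4 ≡ 60^2 = 3600 ≡ 1
50^8 ≡ 1^2 = 1
14 = 8 + 4 + 2, so 50^14 ≡ 1·1·60 ≡ 60 (mod 61)
Right side y^r · r^s mod p:
50^2 = 2500 ≡ 60
50^4 ≡ 60^2 = 3600 ≡ 1
50^8 ≡ 1^2 = 1
11 = 8 + 2 + 1, so 50^11 ≡ 1·60·50 ≡ 11 (mod 61)
11^2 = 121 ≡ 60
11^4 ≡ 60^2 = 3600 ≡ 1
11^8 ≡ 1^2 = 1
9 = 8 + 1, so 11^9 ≡ 1·11 ≡ 11 (mod 61)
11·11 = 121 ≡ 60 (mod 61)
60 ≡ 60 (mod 61), so the signature is genuine.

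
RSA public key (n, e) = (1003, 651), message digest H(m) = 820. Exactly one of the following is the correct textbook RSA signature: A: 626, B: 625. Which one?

B

Candidate A: 626^2 = 391876 ≡ 706; 626^4 ≡ 706^2 = 498436 ≡ 948; 626^8 ≡ 948^2 = 898704 ≡ 16; 626^16 ≡ 16^2 = 256; 626^32 ≡ 256^2 = 65536 ≡ 341; 626^64 ≡ 341^2 = 116281 ≡ 936; 626^128 ≡ 936^2 = 876096 ≡ 477; 626^256 ≡ 477^2 = 227529 ≡ 851; 626^512 ≡ 851^2 = 724201 ≡ 35; 651 = 512 + 128 + 8 + 2 + 1, so 626^651 ≡ 35·477·16·706·626 ≡ 180 (mod 1003)
Candidate B: 625^2 = 390625 ≡ 458; 625^4 ≡ 458^2 = 209764 ≡ 137; 625^8 ≡ 137^2 = 18769 ≡ 715; 625^16 ≡ 715^2 = 511225 ≡ 698; 625^32 ≡ 698^2 = 487204 ≡ 749; 625^64 ≡ 749^2 = 561001 ≡ 324; 625^128 ≡ 324^2 = 104976 ≡ 664; 625^256 ≡ 664^2 = 440896 ≡ 579; 625^512 ≡ 579^2 = 335241 ≡ 239; 651 = 512 + 128 + 8 + 2 + 1, so 625^651 ≡ 239·664·715·458·625 ≡ 820 (mod 1003)
  → matches H(m) = 820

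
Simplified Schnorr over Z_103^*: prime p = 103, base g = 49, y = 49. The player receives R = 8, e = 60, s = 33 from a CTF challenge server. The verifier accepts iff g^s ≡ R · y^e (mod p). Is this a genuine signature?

g^s mod p:
49^33 mod 103 = 64
R · y^e mod p:
49^60 mod 103 = 13
8·13 = 104 ≡ 1 (mod 103)
64 ≠ 1; the check fails.

forged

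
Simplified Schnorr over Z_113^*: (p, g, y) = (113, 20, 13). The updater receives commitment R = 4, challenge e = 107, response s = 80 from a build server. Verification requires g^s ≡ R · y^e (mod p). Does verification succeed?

fails

g^s mod p:
20^2 = 400 ≡ 61
20^4 ≡ 61^2 = 3721 ≡ 105
20^8 ≡ 105^2 = 11025 ≡ 64
20^16 ≡ 64^2 = 4096 ≡ 28
20^32 ≡ 28^2 = 784 ≡ 106
20^64 ≡ 106^2 = 11236 ≡ 49
80 = 64 + 16, so 20^80 ≡ 49·28 ≡ 16 (mod 113)
R · y^e mod p:
13^2 = 169 ≡ 56
13^4 ≡ 56^2 = 3136 ≡ 85
13^8 ≡ 85^2 = 7225 ≡ 106
13^16 ≡ 106^2 = 11236 ≡ 49
13^32 ≡ 49^2 = 2401 ≡ 28
13^64 ≡ 28^2 = 784 ≡ 106
107 = 64 + 32 + 8 + 2 + 1, so 13^107 ≡ 106·28·106·56·13 ≡ 9 (mod 113)
4·9 = 36 ≡ 36 (mod 113)
16 ≠ 36; the check fails.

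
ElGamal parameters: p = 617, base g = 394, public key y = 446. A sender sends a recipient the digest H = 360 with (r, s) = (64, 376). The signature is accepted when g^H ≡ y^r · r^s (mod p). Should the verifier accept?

accept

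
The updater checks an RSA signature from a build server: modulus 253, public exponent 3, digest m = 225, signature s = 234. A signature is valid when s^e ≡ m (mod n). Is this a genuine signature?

genuine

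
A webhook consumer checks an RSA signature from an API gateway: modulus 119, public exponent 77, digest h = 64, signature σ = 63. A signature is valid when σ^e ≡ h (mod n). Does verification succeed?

fails

σ^2 ≡ 63^2 = 3969 ≡ 42
σ^4 ≡ 42^2 = 1764 ≡ 98
σ^8 ≡ 98^2 = 9604 ≡ 84
σ^16 ≡ 84^2 = 7056 ≡ 35
σ^32 ≡ 35^2 = 1225 ≡ 35
σ^64 ≡ 35^2 = 1225 ≡ 35
77 = 64 + 8 + 4 + 1, so σ^77 ≡ 35·84·98·63 ≡ 14 (mod 119)
14 ≠ 64, so verification fails.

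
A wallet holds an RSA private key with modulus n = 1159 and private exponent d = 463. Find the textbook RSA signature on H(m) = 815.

(H(m))^2 ≡ 815^2 = 664225 ≡ 118
(H(m))^4 ≡ 118^2 = 13924 ≡ 16
(H(m))^8 ≡ 16^2 = 256
(H(m))^16 ≡ 256^2 = 65536 ≡ 632
(H(m))^32 ≡ 632^2 = 399424 ≡ 728
(H(m))^64 ≡ 728^2 = 529984 ≡ 321
(H(m))^128 ≡ 321^2 = 103041 ≡ 1049
(H(m))^256 ≡ 1049^2 = 1100401 ≡ 510
463 = 256 + 128 + 64 + 8 + 4 + 2 + 1, so (H(m))^463 ≡ 510·1049·321·256·16·118·815 ≡ 320 (mod 1159)

320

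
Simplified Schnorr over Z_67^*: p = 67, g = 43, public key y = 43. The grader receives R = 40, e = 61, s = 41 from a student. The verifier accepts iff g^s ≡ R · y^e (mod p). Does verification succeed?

passes

g^s mod p:
43^2 = 1849 ≡ 40
43^4 ≡ 40^2 = 1600 ≡ 59
43^8 ≡ 59^2 = 3481 ≡ 64
43^16 ≡ 64^2 = 4096 ≡ 9
43^32 ≡ 9^2 = 81 ≡ 14
41 = 32 + 8 + 1, so 43^41 ≡ 14·64·43 ≡ 3 (mod 67)
R · y^e mod p:
43^2 = 1849 ≡ 40
43^4 ≡ 40^2 = 1600 ≡ 59
43^8 ≡ 59^2 = 3481 ≡ 64
43^16 ≡ 64^2 = 4096 ≡ 9
43^32 ≡ 9^2 = 81 ≡ 14
61 = 32 + 16 + 8 + 4 + 1, so 43^61 ≡ 14·9·64·59·43 ≡ 52 (mod 67)
40·52 = 2080 ≡ 3 (mod 67)
3 ≡ 3 (mod 67); signature holds.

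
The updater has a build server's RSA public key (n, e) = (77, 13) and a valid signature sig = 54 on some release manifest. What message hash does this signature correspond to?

Squares mod 77: sig^1≡54, sig^2≡67, sig^4≡23, sig^8≡67
13 = 8 + 4 + 1, so sig^13 ≡ 67·23·54 ≡ 54 (mod 77)

54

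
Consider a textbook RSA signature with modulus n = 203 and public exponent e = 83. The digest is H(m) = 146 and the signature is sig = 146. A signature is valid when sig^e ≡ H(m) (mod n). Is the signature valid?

sig^2 ≡ 146^2 = 21316 ≡ 1
sig^4 ≡ 1^2 = 1
sig^8 ≡ 1^2 = 1
sig^16 ≡ 1^2 = 1
sig^32 ≡ 1^2 = 1
sig^64 ≡ 1^2 = 1
83 = 64 + 16 + 2 + 1, so sig^83 ≡ 1·1·1·146 ≡ 146 (mod 203)
Since 146 equals the digest 146, verification succeeds.

valid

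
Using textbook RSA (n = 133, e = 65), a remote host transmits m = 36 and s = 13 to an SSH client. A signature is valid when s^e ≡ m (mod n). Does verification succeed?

fails

Squares mod 133: s^1≡13, s^2≡36, s^4≡99, s^8≡92, s^16≡85, s^32≡43, s^64≡120
65 = 64 + 1, so s^65 ≡ 120·13 ≡ 97 (mod 133)
The recovered value 97 does not match the digest 36.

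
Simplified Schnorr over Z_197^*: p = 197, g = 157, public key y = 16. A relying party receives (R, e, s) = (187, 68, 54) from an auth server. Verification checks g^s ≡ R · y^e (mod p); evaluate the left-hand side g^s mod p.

188

Squares mod 197: 157^1≡157, 157^2≡24, 157^4≡182, 157^8≡28, 157^16≡193, 157^32≡16
54 = 32 + 16 + 4 + 2, so 157^54 ≡ 16·193·182·24 ≡ 188 (mod 197)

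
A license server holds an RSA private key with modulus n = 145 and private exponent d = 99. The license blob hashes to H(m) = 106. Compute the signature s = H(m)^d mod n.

(H(m))^2 ≡ 106^2 = 11236 ≡ 71
(H(m))^4 ≡ 71^2 = 5041 ≡ 111
(H(m))^8 ≡ 111^2 = 12321 ≡ 141
(H(m))^16 ≡ 141^2 = 19881 ≡ 16
(H(m))^32 ≡ 16^2 = 256 ≡ 111
(H(m))^64 ≡ 111^2 = 12321 ≡ 141
99 = 64 + 32 + 2 + 1, so (H(m))^99 ≡ 141·111·71·106 ≡ 126 (mod 145)

126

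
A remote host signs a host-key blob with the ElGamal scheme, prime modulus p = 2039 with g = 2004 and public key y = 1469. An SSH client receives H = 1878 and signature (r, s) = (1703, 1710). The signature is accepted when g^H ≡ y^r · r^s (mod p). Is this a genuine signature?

Left side g^H mod p:
2004^1878 mod 2039 = 1822
Right side y^r · r^s mod p:
1469^1703 mod 2039 = 1907
1703^1710 mod 2039 = 1875
1907·1875 = 3575625 ≡ 1258 (mod 2039)
1822 ≠ 1258, so verification fails.

forged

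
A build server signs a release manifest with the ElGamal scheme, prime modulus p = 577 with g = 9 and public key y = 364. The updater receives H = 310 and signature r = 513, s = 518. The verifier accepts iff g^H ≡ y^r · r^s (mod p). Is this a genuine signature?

genuine

Left side g^H mod p:
9^2 = 81
9^4 ≡ 81^2 = 6561 ≡ 214
9^8 ≡ 214^2 = 45796 ≡ 213
9^16 ≡ 213^2 = 45369 ≡ 363
9^32 ≡ 363^2 = 131769 ≡ 213
9^64 ≡ 213^2 = 45369 ≡ 363
9^128 ≡ 363^2 = 131769 ≡ 213
9^256 ≡ 213^2 = 45369 ≡ 363
310 = 256 + 32 + 16 + 4 + 2, so 9^310 ≡ 363·213·363·214·81 ≡ 57 (mod 577)
Right side y^r · r^s mod p:
364^2 = 132496 ≡ 363
364^4 ≡ 363^2 = 131769 ≡ 213
364^8 ≡ 213^2 = 45369 ≡ 363
364^16 ≡ 363^2 = 131769 ≡ 213
364^32 ≡ 213^2 = 45369 ≡ 363
364^64 ≡ 363^2 = 131769 ≡ 213
364^128 ≡ 213^2 = 45369 ≡ 363
364^256 ≡ 363^2 = 131769 ≡ 213
364^512 ≡ 213^2 = 45369 ≡ 363
513 = 512 + 1, so 364^513 ≡ 363·364 ≡ 576 (mod 577)
513^2 = 263169 ≡ 57
513^4 ≡ 57^2 = 3249 ≡ 364
513^8 ≡ 364^2 = 132496 ≡ 363
513^16 ≡ 363^2 = 131769 ≡ 213
513^32 ≡ 213^2 = 45369 ≡ 363
513^64 ≡ 363^2 = 131769 ≡ 213
513^128 ≡ 213^2 = 45369 ≡ 363
513^256 ≡ 363^2 = 131769 ≡ 213
513^512 ≡ 213^2 = 45369 ≡ 363
518 = 512 + 4 + 2, so 513^518 ≡ 363·364·57 ≡ 520 (mod 577)
576·520 = 299520 ≡ 57 (mod 577)
57 ≡ 57 (mod 577), so the signature is genuine.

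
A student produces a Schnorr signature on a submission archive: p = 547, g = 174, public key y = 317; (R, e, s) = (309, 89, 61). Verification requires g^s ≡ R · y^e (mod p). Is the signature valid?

valid

g^s mod p:
174^2 = 30276 ≡ 191
174^4 ≡ 191^2 = 36481 ≡ 379
174^8 ≡ 379^2 = 143641 ≡ 327
174^16 ≡ 327^2 = 106929 ≡ 264
174^32 ≡ 264^2 = 69696 ≡ 227
61 = 32 + 16 + 8 + 4 + 1, so 174^61 ≡ 227·264·327·379·174 ≡ 139 (mod 547)
R · y^e mod p:
317^2 = 100489 ≡ 388
317^4 ≡ 388^2 = 150544 ≡ 119
317^8 ≡ 119^2 = 14161 ≡ 486
317^16 ≡ 486^2 = 236196 ≡ 439
317^32 ≡ 439^2 = 192721 ≡ 177
317^64 ≡ 177^2 = 31329 ≡ 150
89 = 64 + 16 + 8 + 1, so 317^89 ≡ 150·439·486·317 ≡ 158 (mod 547)
309·158 = 48822 ≡ 139 (mod 547)
139 ≡ 139 (mod 547); signature holds.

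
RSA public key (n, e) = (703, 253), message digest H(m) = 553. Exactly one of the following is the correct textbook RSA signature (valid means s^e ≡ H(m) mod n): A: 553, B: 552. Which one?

Candidate A: Squares mod 703: 553^1≡553, 553^2≡4, 553^4≡16, 553^8≡256, 553^16≡157, 553^32≡44, 553^64≡530, 553^128≡403; 253 = 128 + 64 + 32 + 16 + 8 + 4 + 1, so 553^253 ≡ 403·530·44·157·256·16·553 ≡ 553 (mod 703)
  → matches H(m) = 553
Candidate B: Squares mod 703: 552^1≡552, 552^2≡305, 552^4≡229, 552^8≡419, 552^16≡514, 552^32≡571, 552^64≡552, 552^128≡305; 253 = 128 + 64 + 32 + 16 + 8 + 4 + 1, so 552^253 ≡ 305·552·571·514·419·229·552 ≡ 552 (mod 703)

A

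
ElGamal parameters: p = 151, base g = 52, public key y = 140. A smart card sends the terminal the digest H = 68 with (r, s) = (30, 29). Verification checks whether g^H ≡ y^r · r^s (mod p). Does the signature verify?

does not verify

Left side g^H mod p:
52^68 mod 151 = 43
Right side y^r · r^s mod p:
140^30 mod 151 = 64
30^29 mod 151 = 56
64·56 = 3584 ≡ 111 (mod 151)
43 ≠ 111, so verification fails.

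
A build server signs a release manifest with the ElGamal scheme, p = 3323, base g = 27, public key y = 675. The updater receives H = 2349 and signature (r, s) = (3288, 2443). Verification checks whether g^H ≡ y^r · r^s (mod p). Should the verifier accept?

accept

Left side g^H mod p:
27^2 = 729
27^4 ≡ 729^2 = 531441 ≡ 3084
27^8 ≡ 3084^2 = 9511056 ≡ 630
27^16 ≡ 630^2 = 396900 ≡ 1463
27^32 ≡ 1463^2 = 2140369 ≡ 357
27^64 ≡ 357^2 = 127449 ≡ 1175
27^128 ≡ 1175^2 = 1380625 ≡ 1580
27^256 ≡ 1580^2 = 2496400 ≡ 827
27^512 ≡ 827^2 = 683929 ≡ 2714
27^1024 ≡ 2714^2 = 7365796 ≡ 2028
27^2048 ≡ 2028^2 = 4112784 ≡ 2233
2349 = 2048 + 256 + 32 + 8 + 4 + 1, so 27^2349 ≡ 2233·827·357·630·3084·27 ≡ 281 (mod 3323)
Right side y^r · r^s mod p:
675^2 = 455625 ≡ 374
675^4 ≡ 374^2 = 139876 ≡ 310
675^8 ≡ 310^2 = 96100 ≡ 3056
675^16 ≡ 3056^2 = 9339136 ≡ 1506
675^32 ≡ 1506^2 = 2268036 ≡ 1750
675^64 ≡ 1750^2 = 3062500 ≡ 2017
675^128 ≡ 2017^2 = 4068289 ≡ 937
675^256 ≡ 937^2 = 877969 ≡ 697
675^512 ≡ 697^2 = 485809 ≡ 651
675^1024 ≡ 651^2 = 423801 ≡ 1780
675^2048 ≡ 1780^2 = 3168400 ≡ 1581
3288 = 2048 + 1024 + 128 + 64 + 16 + 8, so 675^3288 ≡ 1581·1780·937·2017·1506·3056 ≡ 2562 (mod 3323)
3288^2 = 10810944 ≡ 1225
3288^4 ≡ 1225^2 = 1500625 ≡ 1952
3288^8 ≡ 1952^2 = 3810304 ≡ 2146
3288^16 ≡ 2146^2 = 4605316 ≡ 2961
3288^32 ≡ 2961^2 = 8767521 ≡ 1447
3288^64 ≡ 1447^2 = 2093809 ≡ 319
3288^128 ≡ 319^2 = 101761 ≡ 2071
3288^256 ≡ 2071^2 = 4289041 ≡ 2371
3288^512 ≡ 2371^2 = 5621641 ≡ 2448
3288^1024 ≡ 2448^2 = 5992704 ≡ 1335
3288^2048 ≡ 1335^2 = 1782225 ≡ 1097
2443 = 2048 + 256 + 128 + 8 + 2 + 1, so 3288^2443 ≡ 1097·2371·2071·2146·1225·3288 ≡ 3065 (mod 3323)
2562·3065 = 7852530 ≡ 281 (mod 3323)
281 ≡ 281 (mod 3323), so the signature is genuine.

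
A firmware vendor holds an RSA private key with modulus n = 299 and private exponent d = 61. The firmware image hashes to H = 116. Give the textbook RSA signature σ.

H^2 ≡ 116^2 = 13456 ≡ 1
H^4 ≡ 1^2 = 1
H^8 ≡ 1^2 = 1
H^16 ≡ 1^2 = 1
H^32 ≡ 1^2 = 1
61 = 32 + 16 + 8 + 4 + 1, so H^61 ≡ 1·1·1·1·116 ≡ 116 (mod 299)

116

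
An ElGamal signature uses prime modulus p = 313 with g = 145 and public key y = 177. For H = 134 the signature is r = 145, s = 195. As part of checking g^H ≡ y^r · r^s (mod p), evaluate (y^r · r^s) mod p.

177^145 mod 313 = 177
145^195 mod 313 = 5
y^r · r^s ≡ 177·5 = 885 ≡ 259 (mod 313)

259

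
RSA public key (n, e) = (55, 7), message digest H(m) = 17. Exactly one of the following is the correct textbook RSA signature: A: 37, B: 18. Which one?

Candidate A: Squares mod 55: 37^1≡37, 37^2≡49, 37^4≡36; 7 = 4 + 2 + 1, so 37^7 ≡ 36·49·37 ≡ 38 (mod 55)
Candidate B: Squares mod 55: 18^1≡18, 18^2≡49, 18^4≡36; 7 = 4 + 2 + 1, so 18^7 ≡ 36·49·18 ≡ 17 (mod 55)
  → matches H(m) = 17

B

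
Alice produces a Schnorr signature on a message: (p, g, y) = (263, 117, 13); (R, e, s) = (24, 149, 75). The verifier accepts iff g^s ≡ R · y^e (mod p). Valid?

no

g^s mod p:
117^2 = 13689 ≡ 13
117^4 ≡ 13^2 = 169
117^8 ≡ 169^2 = 28561 ≡ 157
117^16 ≡ 157^2 = 24649 ≡ 190
117^32 ≡ 190^2 = 36100 ≡ 69
117^64 ≡ 69^2 = 4761 ≡ 27
75 = 64 + 8 + 2 + 1, so 117^75 ≡ 27·157·13·117 ≡ 74 (mod 263)
R · y^e mod p:
13^2 = 169
13^4 ≡ 169^2 = 28561 ≡ 157
13^8 ≡ 157^2 = 24649 ≡ 190
13^16 ≡ 190^2 = 36100 ≡ 69
13^32 ≡ 69^2 = 4761 ≡ 27
13^64 ≡ 27^2 = 729 ≡ 203
13^128 ≡ 203^2 = 41209 ≡ 181
149 = 128 + 16 + 4 + 1, so 13^149 ≡ 181·69·157·13 ≡ 89 (mod 263)
24·89 = 2136 ≡ 32 (mod 263)
74 ≠ 32; the check fails.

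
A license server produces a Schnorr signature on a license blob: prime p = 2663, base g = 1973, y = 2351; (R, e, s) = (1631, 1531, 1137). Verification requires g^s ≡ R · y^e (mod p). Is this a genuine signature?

g^s mod p:
1973^2 = 3892729 ≡ 2086
1973^4 ≡ 2086^2 = 4351396 ≡ 54
1973^8 ≡ 54^2 = 2916 ≡ 253
1973^16 ≡ 253^2 = 64009 ≡ 97
1973^32 ≡ 97^2 = 9409 ≡ 1420
1973^64 ≡ 1420^2 = 2016400 ≡ 509
1973^128 ≡ 509^2 = 259081 ≡ 770
1973^256 ≡ 770^2 = 592900 ≡ 1714
1973^512 ≡ 1714^2 = 2937796 ≡ 507
1973^1024 ≡ 507^2 = 257049 ≡ 1401
1137 = 1024 + 64 + 32 + 16 + 1, so 1973^1137 ≡ 1401·509·1420·97·1973 ≡ 602 (mod 2663)
R · y^e mod p:
2351^2 = 5527201 ≡ 1476
2351^4 ≡ 1476^2 = 2178576 ≡ 242
2351^8 ≡ 242^2 = 58564 ≡ 2641
2351^16 ≡ 2641^2 = 6974881 ≡ 484
2351^32 ≡ 484^2 = 234256 ≡ 2575
2351^64 ≡ 2575^2 = 6630625 ≡ 2418
2351^128 ≡ 2418^2 = 5846724 ≡ 1439
2351^256 ≡ 1439^2 = 2070721 ≡ 1570
2351^512 ≡ 1570^2 = 2464900 ≡ 1625
2351^1024 ≡ 1625^2 = 2640625 ≡ 1592
1531 = 1024 + 256 + 128 + 64 + 32 + 16 + 8 + 2 + 1, so 2351^1531 ≡ 1592·1570·1439·2418·2575·484·2641·1476·2351 ≡ 1554 (mod 2663)
1631·1554 = 2534574 ≡ 2061 (mod 2663)
602 ≠ 2061; the check fails.

forged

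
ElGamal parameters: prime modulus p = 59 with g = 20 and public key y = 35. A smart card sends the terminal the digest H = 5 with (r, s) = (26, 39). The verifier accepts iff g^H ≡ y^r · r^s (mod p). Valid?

yes

Left side g^H mod p:
20^2 = 400 ≡ 46
20^4 ≡ 46^2 = 2116 ≡ 51
5 = 4 + 1, so 20^5 ≡ 51·20 ≡ 17 (mod 59)
Right side y^r · r^s mod p:
35^2 = 1225 ≡ 45
35^4 ≡ 45^2 = 2025 ≡ 19
35^8 ≡ 19^2 = 361 ≡ 7
35^16 ≡ 7^2 = 49
26 = 16 + 8 + 2, so 35^26 ≡ 49·7·45 ≡ 36 (mod 59)
26^2 = 676 ≡ 27
26^4 ≡ 27^2 = 729 ≡ 21
26^8 ≡ 21^2 = 441 ≡ 28
26^16 ≡ 28^2 = 784 ≡ 17
26^32 ≡ 17^2 = 289 ≡ 53
39 = 32 + 4 + 2 + 1, so 26^39 ≡ 53·21·27·26 ≡ 48 (mod 59)
36·48 = 1728 ≡ 17 (mod 59)
17 ≡ 17 (mod 59), so the signature is genuine.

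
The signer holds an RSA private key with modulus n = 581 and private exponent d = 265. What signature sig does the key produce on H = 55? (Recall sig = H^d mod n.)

Squares mod 581: H^1≡55, H^2≡120, H^4≡456, H^8≡519, H^16≡358, H^32≡344, H^64≡393, H^128≡484, H^256≡113
265 = 256 + 8 + 1, so H^265 ≡ 113·519·55 ≡ 454 (mod 581)

454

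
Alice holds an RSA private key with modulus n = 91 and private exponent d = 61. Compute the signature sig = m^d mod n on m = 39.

m^2 ≡ 39^2 = 1521 ≡ 65
m^4 ≡ 65^2 = 4225 ≡ 39
m^8 ≡ 39^2 = 1521 ≡ 65
m^16 ≡ 65^2 = 4225 ≡ 39
m^32 ≡ 39^2 = 1521 ≡ 65
61 = 32 + 16 + 8 + 4 + 1, so m^61 ≡ 65·39·65·39·39 ≡ 39 (mod 91)

39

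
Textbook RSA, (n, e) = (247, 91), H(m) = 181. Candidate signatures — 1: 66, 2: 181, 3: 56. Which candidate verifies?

2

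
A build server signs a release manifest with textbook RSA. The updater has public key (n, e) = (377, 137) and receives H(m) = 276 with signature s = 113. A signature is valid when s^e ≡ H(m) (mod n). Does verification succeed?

passes

s^2 ≡ 113^2 = 12769 ≡ 328
s^4 ≡ 328^2 = 107584 ≡ 139
s^8 ≡ 139^2 = 19321 ≡ 94
s^16 ≡ 94^2 = 8836 ≡ 165
s^32 ≡ 165^2 = 27225 ≡ 81
s^64 ≡ 81^2 = 6561 ≡ 152
s^128 ≡ 152^2 = 23104 ≡ 107
137 = 128 + 8 + 1, so s^137 ≡ 107·94·113 ≡ 276 (mod 377)
Since 276 equals the digest 276, verification succeeds.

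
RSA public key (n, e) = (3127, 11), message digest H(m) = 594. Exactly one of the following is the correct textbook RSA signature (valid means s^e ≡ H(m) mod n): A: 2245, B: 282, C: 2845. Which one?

B

Candidate A: Squares mod 3127: 2245^1≡2245, 2245^2≡2428, 2245^4≡789, 2245^8≡248; 11 = 8 + 2 + 1, so 2245^11 ≡ 248·2428·2245 ≡ 1799 (mod 3127)
Candidate B: Squares mod 3127: 282^1≡282, 282^2≡1349, 282^4≡3014, 282^8≡261; 11 = 8 + 2 + 1, so 282^11 ≡ 261·1349·282 ≡ 594 (mod 3127)
  → matches H(m) = 594
Candidate C: Squares mod 3127: 2845^1≡2845, 2845^2≡1349, 2845^4≡3014, 2845^8≡261; 11 = 8 + 2 + 1, so 2845^11 ≡ 261·1349·2845 ≡ 2533 (mod 3127)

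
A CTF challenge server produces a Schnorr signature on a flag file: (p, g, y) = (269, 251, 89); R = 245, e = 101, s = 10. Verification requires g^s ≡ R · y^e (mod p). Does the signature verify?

g^s mod p:
251^2 = 63001 ≡ 55
251^4 ≡ 55^2 = 3025 ≡ 66
251^8 ≡ 66^2 = 4356 ≡ 52
10 = 8 + 2, so 251^10 ≡ 52·55 ≡ 170 (mod 269)
R · y^e mod p:
89^2 = 7921 ≡ 120
89^4 ≡ 120^2 = 14400 ≡ 143
89^8 ≡ 143^2 = 20449 ≡ 5
89^16 ≡ 5^2 = 25
89^32 ≡ 25^2 = 625 ≡ 87
89^64 ≡ 87^2 = 7569 ≡ 37
101 = 64 + 32 + 4 + 1, so 89^101 ≡ 37·87·143·89 ≡ 51 (mod 269)
245·51 = 12495 ≡ 121 (mod 269)
170 ≠ 121; the check fails.

does not verify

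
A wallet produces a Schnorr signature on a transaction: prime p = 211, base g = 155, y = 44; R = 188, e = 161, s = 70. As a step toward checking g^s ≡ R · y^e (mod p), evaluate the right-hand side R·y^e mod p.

196

44^2 = 1936 ≡ 37
44^4 ≡ 37^2 = 1369 ≡ 103
44^8 ≡ 103^2 = 10609 ≡ 59
44^16 ≡ 59^2 = 3481 ≡ 105
44^32 ≡ 105^2 = 11025 ≡ 53
44^64 ≡ 53^2 = 2809 ≡ 66
44^128 ≡ 66^2 = 4356 ≡ 136
161 = 128 + 32 + 1, so 44^161 ≡ 136·53·44 ≡ 19 (mod 211)
R · y^e ≡ 188·19 = 3572 ≡ 196 (mod 211)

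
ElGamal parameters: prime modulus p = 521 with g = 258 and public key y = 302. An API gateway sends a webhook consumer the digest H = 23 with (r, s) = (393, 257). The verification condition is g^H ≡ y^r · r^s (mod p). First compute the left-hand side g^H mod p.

210

258^2 = 66564 ≡ 397
258^4 ≡ 397^2 = 157609 ≡ 267
258^8 ≡ 267^2 = 71289 ≡ 433
258^16 ≡ 433^2 = 187489 ≡ 450
23 = 16 + 4 + 2 + 1, so 258^23 ≡ 450·267·397·258 ≡ 210 (mod 521)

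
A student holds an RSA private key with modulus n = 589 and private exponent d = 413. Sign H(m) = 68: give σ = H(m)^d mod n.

26

Squares mod 589: (H(m))^1≡68, (H(m))^2≡501, (H(m))^4≡87, (H(m))^8≡501, (H(m))^16≡87, (H(m))^32≡501, (H(m))^64≡87, (H(m))^128≡501, (H(m))^256≡87
413 = 256 + 128 + 16 + 8 + 4 + 1, so (H(m))^413 ≡ 87·501·87·501·87·68 ≡ 26 (mod 589)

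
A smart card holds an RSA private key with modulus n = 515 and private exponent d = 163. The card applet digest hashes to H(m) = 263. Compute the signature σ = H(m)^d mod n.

57

(H(m))^2 ≡ 263^2 = 69169 ≡ 159
(H(m))^4 ≡ 159^2 = 25281 ≡ 46
(H(m))^8 ≡ 46^2 = 2116 ≡ 56
(H(m))^16 ≡ 56^2 = 3136 ≡ 46
(H(m))^32 ≡ 46^2 = 2116 ≡ 56
(H(m))^64 ≡ 56^2 = 3136 ≡ 46
(H(m))^128 ≡ 46^2 = 2116 ≡ 56
163 = 128 + 32 + 2 + 1, so (H(m))^163 ≡ 56·56·159·263 ≡ 57 (mod 515)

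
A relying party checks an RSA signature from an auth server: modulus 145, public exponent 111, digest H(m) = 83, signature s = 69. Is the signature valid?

invalid

s^2 ≡ 69^2 = 4761 ≡ 121
s^4 ≡ 121^2 = 14641 ≡ 141
s^8 ≡ 141^2 = 19881 ≡ 16
s^16 ≡ 16^2 = 256 ≡ 111
s^32 ≡ 111^2 = 12321 ≡ 141
s^64 ≡ 141^2 = 19881 ≡ 16
111 = 64 + 32 + 8 + 4 + 2 + 1, so s^111 ≡ 16·141·16·141·121·69 ≡ 124 (mod 145)
The recovered value 124 does not match the digest 83.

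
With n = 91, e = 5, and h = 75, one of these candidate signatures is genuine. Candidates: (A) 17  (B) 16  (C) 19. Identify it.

Candidate A: Squares mod 91: 17^1≡17, 17^2≡16, 17^4≡74; 5 = 4 + 1, so 17^5 ≡ 74·17 ≡ 75 (mod 91)
  → matches h = 75
Candidate B: Squares mod 91: 16^1≡16, 16^2≡74, 16^4≡16; 5 = 4 + 1, so 16^5 ≡ 16·16 ≡ 74 (mod 91)
Candidate C: Squares mod 91: 19^1≡19, 19^2≡88, 19^4≡9; 5 = 4 + 1, so 19^5 ≡ 9·19 ≡ 80 (mod 91)

A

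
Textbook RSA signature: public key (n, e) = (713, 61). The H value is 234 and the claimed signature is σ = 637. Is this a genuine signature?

σ^2 ≡ 637^2 = 405769 ≡ 72
σ^4 ≡ 72^2 = 5184 ≡ 193
σ^8 ≡ 193^2 = 37249 ≡ 173
σ^16 ≡ 173^2 = 29929 ≡ 696
σ^32 ≡ 696^2 = 484416 ≡ 289
61 = 32 + 16 + 8 + 4 + 1, so σ^61 ≡ 289·696·173·193·637 ≡ 234 (mod 713)
234 = H, so the signature checks out.

genuine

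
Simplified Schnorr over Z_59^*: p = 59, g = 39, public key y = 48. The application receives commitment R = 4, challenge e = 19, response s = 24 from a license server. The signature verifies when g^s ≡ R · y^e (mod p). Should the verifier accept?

reject

g^s mod p:
Squares mod 59: 39^1≡39, 39^2≡46, 39^4≡51, 39^8≡5, 39^16≡25
24 = 16 + 8, so 39^24 ≡ 25·5 ≡ 7 (mod 59)
R · y^e mod p:
Squares mod 59: 48^1≡48, 48^2≡3, 48^4≡9, 48^8≡22, 48^16≡12
19 = 16 + 2 + 1, so 48^19 ≡ 12·3·48 ≡ 17 (mod 59)
4·17 = 68 ≡ 9 (mod 59)
7 ≠ 9; the check fails.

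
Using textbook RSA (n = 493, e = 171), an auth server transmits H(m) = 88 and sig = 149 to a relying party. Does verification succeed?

fails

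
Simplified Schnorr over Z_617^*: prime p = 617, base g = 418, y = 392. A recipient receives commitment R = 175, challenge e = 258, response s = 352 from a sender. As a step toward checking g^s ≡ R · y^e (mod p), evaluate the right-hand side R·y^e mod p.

1

392^2 = 153664 ≡ 31
392^4 ≡ 31^2 = 961 ≡ 344
392^8 ≡ 344^2 = 118336 ≡ 489
392^16 ≡ 489^2 = 239121 ≡ 342
392^32 ≡ 342^2 = 116964 ≡ 351
392^64 ≡ 351^2 = 123201 ≡ 418
392^128 ≡ 418^2 = 174724 ≡ 113
392^256 ≡ 113^2 = 12769 ≡ 429
258 = 256 + 2, so 392^258 ≡ 429·31 ≡ 342 (mod 617)
R · y^e ≡ 175·342 = 59850 ≡ 1 (mod 617)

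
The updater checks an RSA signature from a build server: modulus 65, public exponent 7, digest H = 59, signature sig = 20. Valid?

no

Squares mod 65: sig^1≡20, sig^2≡10, sig^4≡35
7 = 4 + 2 + 1, so sig^7 ≡ 35·10·20 ≡ 45 (mod 65)
The recovered value 45 does not match the digest 59.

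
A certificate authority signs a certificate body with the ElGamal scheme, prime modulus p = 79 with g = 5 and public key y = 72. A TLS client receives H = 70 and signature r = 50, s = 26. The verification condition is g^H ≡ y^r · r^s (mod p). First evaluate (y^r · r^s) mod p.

Squares mod 79: 72^1≡72, 72^2≡49, 72^4≡31, 72^8≡13, 72^16≡11, 72^32≡42
50 = 32 + 16 + 2, so 72^50 ≡ 42·11·49 ≡ 44 (mod 79)
Squares mod 79: 50^1≡50, 50^2≡51, 50^4≡73, 50^8≡36, 50^16≡32
26 = 16 + 8 + 2, so 50^26 ≡ 32·36·51 ≡ 55 (mod 79)
y^r · r^s ≡ 44·55 = 2420 ≡ 50 (mod 79)

50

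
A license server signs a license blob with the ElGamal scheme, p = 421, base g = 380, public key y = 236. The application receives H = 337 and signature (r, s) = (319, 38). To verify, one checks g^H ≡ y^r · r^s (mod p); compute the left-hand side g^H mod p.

Squares mod 421: 380^1≡380, 380^2≡418, 380^4≡9, 380^8≡81, 380^16≡246, 380^32≡313, 380^64≡297, 380^128≡220, 380^256≡406
337 = 256 + 64 + 16 + 1, so 380^337 ≡ 406·297·246·380 ≡ 221 (mod 421)

221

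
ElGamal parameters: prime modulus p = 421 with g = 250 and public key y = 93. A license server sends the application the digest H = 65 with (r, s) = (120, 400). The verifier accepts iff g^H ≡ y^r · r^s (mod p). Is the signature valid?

invalid

Left side g^H mod p:
250^2 = 62500 ≡ 192
250^4 ≡ 192^2 = 36864 ≡ 237
250^8 ≡ 237^2 = 56169 ≡ 176
250^16 ≡ 176^2 = 30976 ≡ 243
250^32 ≡ 243^2 = 59049 ≡ 109
250^64 ≡ 109^2 = 11881 ≡ 93
65 = 64 + 1, so 250^65 ≡ 93·250 ≡ 95 (mod 421)
Right side y^r · r^s mod p:
93^2 = 8649 ≡ 229
93^4 ≡ 229^2 = 52441 ≡ 237
93^8 ≡ 237^2 = 56169 ≡ 176
93^16 ≡ 176^2 = 30976 ≡ 243
93^32 ≡ 243^2 = 59049 ≡ 109
93^64 ≡ 109^2 = 11881 ≡ 93
120 = 64 + 32 + 16 + 8, so 93^120 ≡ 93·109·243·176 ≡ 152 (mod 421)
120^2 = 14400 ≡ 86
120^4 ≡ 86^2 = 7396 ≡ 239
120^8 ≡ 239^2 = 57121 ≡ 286
120^16 ≡ 286^2 = 81796 ≡ 122
120^32 ≡ 122^2 = 14884 ≡ 149
120^64 ≡ 149^2 = 22201 ≡ 309
120^128 ≡ 309^2 = 95481 ≡ 335
120^256 ≡ 335^2 = 112225 ≡ 239
400 = 256 + 128 + 16, so 120^400 ≡ 239·335·122 ≡ 309 (mod 421)
152·309 = 46968 ≡ 237 (mod 421)
95 ≠ 237, so verification fails.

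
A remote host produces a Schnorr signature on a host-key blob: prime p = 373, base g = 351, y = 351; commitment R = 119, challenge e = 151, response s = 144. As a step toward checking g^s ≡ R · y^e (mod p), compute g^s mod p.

41

Squares mod 373: 351^1≡351, 351^2≡111, 351^4≡12, 351^8≡144, 351^16≡221, 351^32≡351, 351^64≡111, 351^128≡12
144 = 128 + 16, so 351^144 ≡ 12·221 ≡ 41 (mod 373)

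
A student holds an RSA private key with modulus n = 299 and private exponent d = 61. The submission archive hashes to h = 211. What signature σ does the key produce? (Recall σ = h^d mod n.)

94

h^61 mod 299 = 94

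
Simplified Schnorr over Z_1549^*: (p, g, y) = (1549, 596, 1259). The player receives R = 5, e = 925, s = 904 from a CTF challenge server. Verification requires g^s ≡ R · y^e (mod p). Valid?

g^s mod p:
Squares mod 1549: 596^1≡596, 596^2≡495, 596^4≡283, 596^8≡1090, 596^16≡17, 596^32≡289, 596^64≡1424, 596^128≡135, 596^256≡1186, 596^512≡104
904 = 512 + 256 + 128 + 8, so 596^904 ≡ 104·1186·135·1090 ≡ 1331 (mod 1549)
R · y^e mod p:
Squares mod 1549: 1259^1≡1259, 1259^2≡454, 1259^4≡99, 1259^8≡507, 1259^16≡1464, 1259^32≡1029, 1259^64≡874, 1259^128≡219, 1259^256≡1491, 1259^512≡266
925 = 512 + 256 + 128 + 16 + 8 + 4 + 1, so 1259^925 ≡ 266·1491·219·1464·507·99·1259 ≡ 576 (mod 1549)
5·576 = 2880 ≡ 1331 (mod 1549)
1331 ≡ 1331 (mod 1549); signature holds.

yes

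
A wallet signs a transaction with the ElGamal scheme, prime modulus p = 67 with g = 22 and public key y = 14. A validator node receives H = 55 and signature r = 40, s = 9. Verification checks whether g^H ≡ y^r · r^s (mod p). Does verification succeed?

Left side g^H mod p:
22^55 mod 67 = 1
Right side y^r · r^s mod p:
14^40 mod 67 = 59
40^9 mod 67 = 25
59·25 = 1475 ≡ 1 (mod 67)
1 ≡ 1 (mod 67), so the signature is genuine.

passes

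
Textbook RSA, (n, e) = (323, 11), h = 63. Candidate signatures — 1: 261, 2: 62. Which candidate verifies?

Candidate 1: 261^2 = 68121 ≡ 291; 261^4 ≡ 291^2 = 84681 ≡ 55; 261^8 ≡ 55^2 = 3025 ≡ 118; 11 = 8 + 2 + 1, so 261^11 ≡ 118·291·261 ≡ 260 (mod 323)
Candidate 2: 62^2 = 3844 ≡ 291; 62^4 ≡ 291^2 = 84681 ≡ 55; 62^8 ≡ 55^2 = 3025 ≡ 118; 11 = 8 + 2 + 1, so 62^11 ≡ 118·291·62 ≡ 63 (mod 323)
  → matches h = 63

2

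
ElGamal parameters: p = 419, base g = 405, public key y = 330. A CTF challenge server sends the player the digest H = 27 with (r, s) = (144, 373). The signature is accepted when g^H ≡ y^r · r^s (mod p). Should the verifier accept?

Left side g^H mod p:
405^2 = 164025 ≡ 196
405^4 ≡ 196^2 = 38416 ≡ 287
405^8 ≡ 287^2 = 82369 ≡ 245
405^16 ≡ 245^2 = 60025 ≡ 108
27 = 16 + 8 + 2 + 1, so 405^27 ≡ 108·245·196·405 ≡ 175 (mod 419)
Right side y^r · r^s mod p:
330^2 = 108900 ≡ 379
330^4 ≡ 379^2 = 143641 ≡ 343
330^8 ≡ 343^2 = 117649 ≡ 329
330^16 ≡ 329^2 = 108241 ≡ 139
330^32 ≡ 139^2 = 19321 ≡ 47
330^64 ≡ 47^2 = 2209 ≡ 114
330^128 ≡ 114^2 = 12996 ≡ 7
144 = 128 + 16, so 330^144 ≡ 7·139 ≡ 135 (mod 419)
144^2 = 20736 ≡ 205
144^4 ≡ 205^2 = 42025 ≡ 125
144^8 ≡ 125^2 = 15625 ≡ 122
144^16 ≡ 122^2 = 14884 ≡ 219
144^32 ≡ 219^2 = 47961 ≡ 195
144^64 ≡ 195^2 = 38025 ≡ 315
144^128 ≡ 315^2 = 99225 ≡ 341
144^256 ≡ 341^2 = 116281 ≡ 218
373 = 256 + 64 + 32 + 16 + 4 + 1, so 144^373 ≡ 218·315·195·219·125·144 ≡ 172 (mod 419)
135·172 = 23220 ≡ 175 (mod 419)
175 ≡ 175 (mod 419), so the signature is genuine.

accept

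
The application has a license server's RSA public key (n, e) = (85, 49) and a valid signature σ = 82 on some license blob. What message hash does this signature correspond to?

σ^2 ≡ 82^2 = 6724 ≡ 9
σ^4 ≡ 9^2 = 81
σ^8 ≡ 81^2 = 6561 ≡ 16
σ^16 ≡ 16^2 = 256 ≡ 1
σ^32 ≡ 1^2 = 1
49 = 32 + 16 + 1, so σ^49 ≡ 1·1·82 ≡ 82 (mod 85)

82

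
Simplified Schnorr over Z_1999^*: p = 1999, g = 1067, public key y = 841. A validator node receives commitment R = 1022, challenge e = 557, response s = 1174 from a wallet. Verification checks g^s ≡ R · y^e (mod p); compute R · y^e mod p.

841^2 = 707281 ≡ 1634
841^4 ≡ 1634^2 = 2669956 ≡ 1291
841^8 ≡ 1291^2 = 1666681 ≡ 1514
841^16 ≡ 1514^2 = 2292196 ≡ 1342
841^32 ≡ 1342^2 = 1800964 ≡ 1864
841^64 ≡ 1864^2 = 3474496 ≡ 234
841^128 ≡ 234^2 = 54756 ≡ 783
841^256 ≡ 783^2 = 613089 ≡ 1395
841^512 ≡ 1395^2 = 1946025 ≡ 998
557 = 512 + 32 + 8 + 4 + 1, so 841^557 ≡ 998·1864·1514·1291·841 ≡ 313 (mod 1999)
R · y^e ≡ 1022·313 = 319886 ≡ 46 (mod 1999)

46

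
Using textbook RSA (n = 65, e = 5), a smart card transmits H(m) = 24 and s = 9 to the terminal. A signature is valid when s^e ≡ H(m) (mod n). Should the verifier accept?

reject

s^2 ≡ 9^2 = 81 ≡ 16
s^4 ≡ 16^2 = 256 ≡ 61
5 = 4 + 1, so s^5 ≡ 61·9 ≡ 29 (mod 65)
The recovered value 29 does not match the digest 24.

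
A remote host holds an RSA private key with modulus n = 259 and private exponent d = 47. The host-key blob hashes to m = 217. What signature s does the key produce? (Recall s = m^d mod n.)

35

m^2 ≡ 217^2 = 47089 ≡ 210
m^4 ≡ 210^2 = 44100 ≡ 70
m^8 ≡ 70^2 = 4900 ≡ 238
m^16 ≡ 238^2 = 56644 ≡ 182
m^32 ≡ 182^2 = 33124 ≡ 231
47 = 32 + 8 + 4 + 2 + 1, so m^47 ≡ 231·238·70·210·217 ≡ 35 (mod 259)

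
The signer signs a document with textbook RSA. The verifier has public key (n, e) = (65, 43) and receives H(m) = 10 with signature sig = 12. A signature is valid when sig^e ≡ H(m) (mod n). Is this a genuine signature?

sig^2 ≡ 12^2 = 144 ≡ 14
sig^4 ≡ 14^2 = 196 ≡ 1
sig^8 ≡ 1^2 = 1
sig^16 ≡ 1^2 = 1
sig^32 ≡ 1^2 = 1
43 = 32 + 8 + 2 + 1, so sig^43 ≡ 1·1·14·12 ≡ 38 (mod 65)
The recovered value 38 does not match the digest 10.

forged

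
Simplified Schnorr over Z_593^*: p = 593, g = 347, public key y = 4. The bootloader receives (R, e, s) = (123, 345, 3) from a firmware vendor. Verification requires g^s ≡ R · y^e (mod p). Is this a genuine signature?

g^s mod p:
347^3 mod 593 = 329
R · y^e mod p:
4^345 mod 593 = 533
123·533 = 65559 ≡ 329 (mod 593)
329 ≡ 329 (mod 593); signature holds.

genuine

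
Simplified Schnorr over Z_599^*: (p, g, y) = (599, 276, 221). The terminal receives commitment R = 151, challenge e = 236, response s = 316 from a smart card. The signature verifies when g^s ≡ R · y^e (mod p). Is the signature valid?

g^s mod p:
276^316 mod 599 = 480
R · y^e mod p:
221^236 mod 599 = 384
151·384 = 57984 ≡ 480 (mod 599)
480 ≡ 480 (mod 599); signature holds.

valid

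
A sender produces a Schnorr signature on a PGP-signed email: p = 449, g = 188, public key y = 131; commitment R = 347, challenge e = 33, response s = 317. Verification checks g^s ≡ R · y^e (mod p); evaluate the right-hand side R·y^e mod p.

341

131^33 mod 449 = 318
R · y^e ≡ 347·318 = 110346 ≡ 341 (mod 449)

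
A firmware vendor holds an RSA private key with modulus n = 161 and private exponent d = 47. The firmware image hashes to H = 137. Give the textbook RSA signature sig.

H^2 ≡ 137^2 = 18769 ≡ 93
H^4 ≡ 93^2 = 8649 ≡ 116
H^8 ≡ 116^2 = 13456 ≡ 93
H^16 ≡ 93^2 = 8649 ≡ 116
H^32 ≡ 116^2 = 13456 ≡ 93
47 = 32 + 8 + 4 + 2 + 1, so H^47 ≡ 93·93·116·93·137 ≡ 114 (mod 161)

114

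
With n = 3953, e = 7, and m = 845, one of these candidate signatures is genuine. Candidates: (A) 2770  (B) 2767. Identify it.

B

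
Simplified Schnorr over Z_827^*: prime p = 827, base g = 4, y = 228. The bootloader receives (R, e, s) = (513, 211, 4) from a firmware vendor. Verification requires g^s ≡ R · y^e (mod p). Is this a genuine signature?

g^s mod p:
4^4 mod 827 = 256
R · y^e mod p:
228^211 mod 827 = 94
513·94 = 48222 ≡ 256 (mod 827)
256 ≡ 256 (mod 827); signature holds.

genuine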